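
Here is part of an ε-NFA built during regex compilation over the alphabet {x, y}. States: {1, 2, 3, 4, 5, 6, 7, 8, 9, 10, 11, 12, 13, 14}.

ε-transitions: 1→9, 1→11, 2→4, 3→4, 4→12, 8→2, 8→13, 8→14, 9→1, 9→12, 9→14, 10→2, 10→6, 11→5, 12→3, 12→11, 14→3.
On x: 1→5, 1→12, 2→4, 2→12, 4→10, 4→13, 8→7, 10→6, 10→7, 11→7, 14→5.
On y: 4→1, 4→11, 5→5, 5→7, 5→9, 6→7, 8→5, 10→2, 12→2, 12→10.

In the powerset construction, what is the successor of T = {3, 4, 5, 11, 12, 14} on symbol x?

{2, 3, 4, 5, 6, 7, 10, 11, 12, 13}

4 on x → {10, 13}.
11 on x → {7}.
14 on x → {5}.
No x-transition from 3, 5, 12.
Union after reading x: {5, 7, 10, 13}.
Now take the ε-closure:
From 10 via ε: add 2, 6.
From 2 via ε: add 4.
From 4 via ε: add 12.
From 12 via ε: add 3, 11.
No new states can be added; the closed set is {2, 3, 4, 5, 6, 7, 10, 11, 12, 13}.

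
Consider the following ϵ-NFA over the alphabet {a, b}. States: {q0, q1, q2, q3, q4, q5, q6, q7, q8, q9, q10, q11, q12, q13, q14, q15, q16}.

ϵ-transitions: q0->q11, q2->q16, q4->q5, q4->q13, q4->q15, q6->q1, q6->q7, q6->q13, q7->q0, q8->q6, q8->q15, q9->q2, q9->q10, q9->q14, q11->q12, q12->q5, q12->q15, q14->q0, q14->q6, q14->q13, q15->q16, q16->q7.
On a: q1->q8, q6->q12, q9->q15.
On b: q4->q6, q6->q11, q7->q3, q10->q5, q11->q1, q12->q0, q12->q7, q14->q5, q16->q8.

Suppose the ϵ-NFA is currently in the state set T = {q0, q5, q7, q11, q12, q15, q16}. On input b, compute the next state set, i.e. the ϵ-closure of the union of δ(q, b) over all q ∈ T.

{q0, q1, q3, q5, q6, q7, q8, q11, q12, q13, q15, q16}

q7 on b → {q3}.
q11 on b → {q1}.
q12 on b → {q0, q7}.
q16 on b → {q8}.
No b-transition from q0, q5, q15.
Union after reading b: {q0, q1, q3, q7, q8}.
Now take the ϵ-closure:
From q0 via ϵ: add q11.
From q8 via ϵ: add q6, q15.
From q6 via ϵ: add q13.
From q11 via ϵ: add q12.
From q15 via ϵ: add q16.
From q12 via ϵ: add q5.
No new states can be added; the closed set is {q0, q1, q3, q5, q6, q7, q8, q11, q12, q13, q15, q16}.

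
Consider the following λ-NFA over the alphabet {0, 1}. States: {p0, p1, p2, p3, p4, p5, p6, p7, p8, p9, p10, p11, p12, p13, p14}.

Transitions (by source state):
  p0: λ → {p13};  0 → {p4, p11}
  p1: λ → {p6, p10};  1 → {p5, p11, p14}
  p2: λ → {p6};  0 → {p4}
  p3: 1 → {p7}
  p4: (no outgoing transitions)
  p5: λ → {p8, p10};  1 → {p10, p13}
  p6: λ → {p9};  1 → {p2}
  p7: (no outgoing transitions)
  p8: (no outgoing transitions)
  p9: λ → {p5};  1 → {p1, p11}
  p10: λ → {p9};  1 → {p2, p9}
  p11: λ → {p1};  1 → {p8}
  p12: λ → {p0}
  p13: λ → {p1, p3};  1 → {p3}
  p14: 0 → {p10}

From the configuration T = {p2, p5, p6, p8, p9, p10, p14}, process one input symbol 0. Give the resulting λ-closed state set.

{p4, p5, p8, p9, p10}

p2 on 0 → {p4}.
p14 on 0 → {p10}.
No 0-transition from p5, p6, p8, p9, p10.
Union after reading 0: {p4, p10}.
Now take the λ-closure:
From p10 via λ: add p9.
From p9 via λ: add p5.
From p5 via λ: add p8.
No new states can be added; the closed set is {p4, p5, p8, p9, p10}.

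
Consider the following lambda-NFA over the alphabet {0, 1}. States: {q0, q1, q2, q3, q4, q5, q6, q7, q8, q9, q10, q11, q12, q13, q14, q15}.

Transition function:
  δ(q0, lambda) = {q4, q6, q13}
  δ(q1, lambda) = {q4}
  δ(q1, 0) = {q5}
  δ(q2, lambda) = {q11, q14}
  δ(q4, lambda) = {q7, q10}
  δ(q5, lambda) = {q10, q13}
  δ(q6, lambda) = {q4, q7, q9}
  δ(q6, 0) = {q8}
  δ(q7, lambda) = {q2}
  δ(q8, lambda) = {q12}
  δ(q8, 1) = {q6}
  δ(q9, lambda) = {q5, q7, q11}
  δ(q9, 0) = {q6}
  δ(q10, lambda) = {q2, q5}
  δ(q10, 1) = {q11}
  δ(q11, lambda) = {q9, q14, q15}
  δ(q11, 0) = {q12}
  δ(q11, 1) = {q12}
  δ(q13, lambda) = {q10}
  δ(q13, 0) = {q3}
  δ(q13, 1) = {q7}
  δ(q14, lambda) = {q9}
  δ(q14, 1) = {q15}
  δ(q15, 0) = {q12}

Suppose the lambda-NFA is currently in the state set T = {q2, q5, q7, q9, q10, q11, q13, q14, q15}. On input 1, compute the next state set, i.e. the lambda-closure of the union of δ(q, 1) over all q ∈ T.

q10 on 1 → {q11}.
q11 on 1 → {q12}.
q13 on 1 → {q7}.
q14 on 1 → {q15}.
No 1-transition from q2, q5, q7, q9, q15.
Union after reading 1: {q7, q11, q12, q15}.
Now take the lambda-closure:
From q7 via lambda: add q2.
From q11 via lambda: add q9, q14.
From q9 via lambda: add q5.
From q5 via lambda: add q10, q13.
No new states can be added; the closed set is {q2, q5, q7, q9, q10, q11, q12, q13, q14, q15}.

{q2, q5, q7, q9, q10, q11, q12, q13, q14, q15}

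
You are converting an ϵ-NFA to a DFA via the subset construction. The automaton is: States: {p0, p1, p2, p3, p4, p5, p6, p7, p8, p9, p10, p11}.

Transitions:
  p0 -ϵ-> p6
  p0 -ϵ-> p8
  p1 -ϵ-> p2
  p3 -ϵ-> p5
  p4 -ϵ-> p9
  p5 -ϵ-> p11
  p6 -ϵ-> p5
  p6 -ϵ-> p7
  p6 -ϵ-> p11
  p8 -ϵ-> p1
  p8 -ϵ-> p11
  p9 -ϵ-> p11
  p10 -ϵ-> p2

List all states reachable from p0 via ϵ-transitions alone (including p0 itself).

{p0, p1, p2, p5, p6, p7, p8, p11}

Start with {p0}.
From p0 via ϵ: add p6, p8.
From p6 via ϵ: add p5, p7, p11.
From p8 via ϵ: add p1.
From p1 via ϵ: add p2.
No new states can be added; the closed set is {p0, p1, p2, p5, p6, p7, p8, p11}.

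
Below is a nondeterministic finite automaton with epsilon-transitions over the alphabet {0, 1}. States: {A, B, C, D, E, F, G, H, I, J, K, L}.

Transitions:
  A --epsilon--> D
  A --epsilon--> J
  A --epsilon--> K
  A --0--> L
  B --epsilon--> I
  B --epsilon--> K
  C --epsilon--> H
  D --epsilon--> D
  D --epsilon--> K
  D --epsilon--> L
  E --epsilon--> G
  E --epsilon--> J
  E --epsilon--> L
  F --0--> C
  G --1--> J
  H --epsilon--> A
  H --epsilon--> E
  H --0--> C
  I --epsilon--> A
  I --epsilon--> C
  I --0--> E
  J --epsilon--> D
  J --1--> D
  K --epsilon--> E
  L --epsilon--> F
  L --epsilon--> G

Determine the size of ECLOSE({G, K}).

Start with {G, K}.
From K via epsilon: add E.
From E via epsilon: add J, L.
From J via epsilon: add D.
From L via epsilon: add F.
epsilon-closure = {D, E, F, G, J, K, L}, which has 7 states.

7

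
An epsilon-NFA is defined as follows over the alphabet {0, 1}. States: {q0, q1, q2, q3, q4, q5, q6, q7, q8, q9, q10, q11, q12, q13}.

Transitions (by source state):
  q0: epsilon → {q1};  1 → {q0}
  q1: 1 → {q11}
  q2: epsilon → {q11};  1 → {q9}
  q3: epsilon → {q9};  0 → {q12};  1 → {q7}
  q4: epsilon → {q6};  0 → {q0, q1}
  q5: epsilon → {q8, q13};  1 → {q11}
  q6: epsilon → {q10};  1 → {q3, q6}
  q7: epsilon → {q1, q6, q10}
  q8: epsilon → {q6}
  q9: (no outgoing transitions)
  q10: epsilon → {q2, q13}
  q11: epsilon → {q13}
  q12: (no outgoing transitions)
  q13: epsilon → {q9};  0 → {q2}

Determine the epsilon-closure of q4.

{q2, q4, q6, q9, q10, q11, q13}

Start with {q4}.
From q4 via epsilon: add q6.
From q6 via epsilon: add q10.
From q10 via epsilon: add q2, q13.
From q2 via epsilon: add q11.
From q13 via epsilon: add q9.
No new states can be added; the closed set is {q2, q4, q6, q9, q10, q11, q13}.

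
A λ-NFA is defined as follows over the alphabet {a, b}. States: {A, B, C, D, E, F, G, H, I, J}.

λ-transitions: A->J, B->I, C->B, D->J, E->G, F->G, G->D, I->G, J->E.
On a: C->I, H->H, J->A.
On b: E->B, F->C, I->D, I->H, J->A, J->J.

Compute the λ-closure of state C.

Start with {C}.
From C via λ: add B.
From B via λ: add I.
From I via λ: add G.
From G via λ: add D.
From D via λ: add J.
From J via λ: add E.
No new states can be added; the closed set is {B, C, D, E, G, I, J}.

{B, C, D, E, G, I, J}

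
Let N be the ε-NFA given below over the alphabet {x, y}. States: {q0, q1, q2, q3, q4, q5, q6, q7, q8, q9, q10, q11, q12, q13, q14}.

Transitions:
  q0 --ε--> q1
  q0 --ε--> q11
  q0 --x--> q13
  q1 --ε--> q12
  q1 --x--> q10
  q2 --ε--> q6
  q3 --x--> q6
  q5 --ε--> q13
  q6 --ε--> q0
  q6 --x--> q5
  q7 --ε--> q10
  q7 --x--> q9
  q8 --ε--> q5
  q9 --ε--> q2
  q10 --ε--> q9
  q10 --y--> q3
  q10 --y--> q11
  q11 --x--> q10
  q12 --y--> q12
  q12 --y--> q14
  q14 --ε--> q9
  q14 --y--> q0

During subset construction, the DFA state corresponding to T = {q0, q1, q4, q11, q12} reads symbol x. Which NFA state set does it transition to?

{q0, q1, q2, q6, q9, q10, q11, q12, q13}

q0 on x → {q13}.
q1 on x → {q10}.
q11 on x → {q10}.
No x-transition from q4, q12.
Union after reading x: {q10, q13}.
Now take the ε-closure:
From q10 via ε: add q9.
From q9 via ε: add q2.
From q2 via ε: add q6.
From q6 via ε: add q0.
From q0 via ε: add q1, q11.
From q1 via ε: add q12.
No new states can be added; the closed set is {q0, q1, q2, q6, q9, q10, q11, q12, q13}.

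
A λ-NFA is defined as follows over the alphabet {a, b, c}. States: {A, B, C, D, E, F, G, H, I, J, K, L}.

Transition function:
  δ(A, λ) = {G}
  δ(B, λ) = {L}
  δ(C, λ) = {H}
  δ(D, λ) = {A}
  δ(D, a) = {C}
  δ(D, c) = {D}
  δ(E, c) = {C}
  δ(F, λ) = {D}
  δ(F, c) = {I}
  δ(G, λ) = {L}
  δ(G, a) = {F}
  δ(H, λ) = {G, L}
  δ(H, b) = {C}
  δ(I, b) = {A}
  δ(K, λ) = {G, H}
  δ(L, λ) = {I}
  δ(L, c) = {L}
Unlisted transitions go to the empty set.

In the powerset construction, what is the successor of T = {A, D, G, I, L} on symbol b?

{A, G, I, L}

I on b → {A}.
No b-transition from A, D, G, L.
Union after reading b: {A}.
Now take the λ-closure:
From A via λ: add G.
From G via λ: add L.
From L via λ: add I.
No new states can be added; the closed set is {A, G, I, L}.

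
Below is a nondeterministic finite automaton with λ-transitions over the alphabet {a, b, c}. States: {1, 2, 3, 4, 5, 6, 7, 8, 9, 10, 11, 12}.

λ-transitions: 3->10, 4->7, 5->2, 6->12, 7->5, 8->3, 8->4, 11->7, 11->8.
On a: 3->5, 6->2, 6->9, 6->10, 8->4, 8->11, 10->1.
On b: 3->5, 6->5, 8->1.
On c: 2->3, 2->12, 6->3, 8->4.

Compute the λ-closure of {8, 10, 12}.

Start with {8, 10, 12}.
From 8 via λ: add 3, 4.
From 4 via λ: add 7.
From 7 via λ: add 5.
From 5 via λ: add 2.
No new states can be added; the closed set is {2, 3, 4, 5, 7, 8, 10, 12}.

{2, 3, 4, 5, 7, 8, 10, 12}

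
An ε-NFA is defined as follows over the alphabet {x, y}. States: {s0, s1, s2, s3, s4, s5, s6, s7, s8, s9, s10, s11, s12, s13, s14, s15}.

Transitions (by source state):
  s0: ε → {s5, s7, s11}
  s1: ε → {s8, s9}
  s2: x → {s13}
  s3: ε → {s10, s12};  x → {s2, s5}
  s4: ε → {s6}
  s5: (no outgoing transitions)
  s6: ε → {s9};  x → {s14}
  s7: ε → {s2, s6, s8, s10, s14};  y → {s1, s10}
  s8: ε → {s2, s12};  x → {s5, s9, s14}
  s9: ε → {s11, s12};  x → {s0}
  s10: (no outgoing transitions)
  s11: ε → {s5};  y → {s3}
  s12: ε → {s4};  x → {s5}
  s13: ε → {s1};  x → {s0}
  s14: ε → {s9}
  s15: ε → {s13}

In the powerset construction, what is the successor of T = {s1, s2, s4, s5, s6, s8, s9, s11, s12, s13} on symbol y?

s11 on y → {s3}.
No y-transition from s1, s2, s4, s5, s6, s8, s9, s12, s13.
Union after reading y: {s3}.
Now take the ε-closure:
From s3 via ε: add s10, s12.
From s12 via ε: add s4.
From s4 via ε: add s6.
From s6 via ε: add s9.
From s9 via ε: add s11.
From s11 via ε: add s5.
No new states can be added; the closed set is {s3, s4, s5, s6, s9, s10, s11, s12}.

{s3, s4, s5, s6, s9, s10, s11, s12}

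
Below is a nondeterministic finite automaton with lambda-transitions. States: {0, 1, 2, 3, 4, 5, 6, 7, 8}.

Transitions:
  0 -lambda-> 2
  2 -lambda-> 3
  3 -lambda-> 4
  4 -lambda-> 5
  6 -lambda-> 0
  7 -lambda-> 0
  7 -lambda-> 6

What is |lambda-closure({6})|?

Start with {6}.
From 6 via lambda: add 0.
From 0 via lambda: add 2.
From 2 via lambda: add 3.
From 3 via lambda: add 4.
From 4 via lambda: add 5.
lambda-closure = {0, 2, 3, 4, 5, 6}, which has 6 states.

6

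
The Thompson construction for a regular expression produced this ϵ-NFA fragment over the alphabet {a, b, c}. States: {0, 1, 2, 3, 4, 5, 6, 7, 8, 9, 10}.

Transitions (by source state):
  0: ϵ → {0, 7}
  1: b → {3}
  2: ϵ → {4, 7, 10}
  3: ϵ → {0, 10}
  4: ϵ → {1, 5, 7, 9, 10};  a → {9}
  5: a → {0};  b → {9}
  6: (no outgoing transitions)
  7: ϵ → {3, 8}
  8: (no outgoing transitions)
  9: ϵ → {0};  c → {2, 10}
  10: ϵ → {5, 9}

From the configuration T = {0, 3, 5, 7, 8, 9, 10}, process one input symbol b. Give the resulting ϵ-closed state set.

5 on b → {9}.
No b-transition from 0, 3, 7, 8, 9, 10.
Union after reading b: {9}.
Now take the ϵ-closure:
From 9 via ϵ: add 0.
From 0 via ϵ: add 7.
From 7 via ϵ: add 3, 8.
From 3 via ϵ: add 10.
From 10 via ϵ: add 5.
No new states can be added; the closed set is {0, 3, 5, 7, 8, 9, 10}.

{0, 3, 5, 7, 8, 9, 10}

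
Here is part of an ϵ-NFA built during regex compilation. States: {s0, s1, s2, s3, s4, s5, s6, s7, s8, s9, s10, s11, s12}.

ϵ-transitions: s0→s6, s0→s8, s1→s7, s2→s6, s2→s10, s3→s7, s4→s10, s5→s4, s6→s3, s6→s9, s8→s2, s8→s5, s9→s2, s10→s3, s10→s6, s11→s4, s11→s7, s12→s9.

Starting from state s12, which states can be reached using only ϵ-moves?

{s2, s3, s6, s7, s9, s10, s12}

Start with {s12}.
From s12 via ϵ: add s9.
From s9 via ϵ: add s2.
From s2 via ϵ: add s6, s10.
From s6 via ϵ: add s3.
From s3 via ϵ: add s7.
No new states can be added; the closed set is {s2, s3, s6, s7, s9, s10, s12}.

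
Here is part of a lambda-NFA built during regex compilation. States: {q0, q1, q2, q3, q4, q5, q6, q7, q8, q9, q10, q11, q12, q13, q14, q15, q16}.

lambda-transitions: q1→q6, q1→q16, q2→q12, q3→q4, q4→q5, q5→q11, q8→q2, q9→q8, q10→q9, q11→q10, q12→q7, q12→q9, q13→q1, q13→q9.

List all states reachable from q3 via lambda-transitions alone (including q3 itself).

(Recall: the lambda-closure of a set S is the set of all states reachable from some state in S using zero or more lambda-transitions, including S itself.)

{q2, q3, q4, q5, q7, q8, q9, q10, q11, q12}

Start with {q3}.
From q3 via lambda: add q4.
From q4 via lambda: add q5.
From q5 via lambda: add q11.
From q11 via lambda: add q10.
From q10 via lambda: add q9.
From q9 via lambda: add q8.
From q8 via lambda: add q2.
From q2 via lambda: add q12.
From q12 via lambda: add q7.
No new states can be added; the closed set is {q2, q3, q4, q5, q7, q8, q9, q10, q11, q12}.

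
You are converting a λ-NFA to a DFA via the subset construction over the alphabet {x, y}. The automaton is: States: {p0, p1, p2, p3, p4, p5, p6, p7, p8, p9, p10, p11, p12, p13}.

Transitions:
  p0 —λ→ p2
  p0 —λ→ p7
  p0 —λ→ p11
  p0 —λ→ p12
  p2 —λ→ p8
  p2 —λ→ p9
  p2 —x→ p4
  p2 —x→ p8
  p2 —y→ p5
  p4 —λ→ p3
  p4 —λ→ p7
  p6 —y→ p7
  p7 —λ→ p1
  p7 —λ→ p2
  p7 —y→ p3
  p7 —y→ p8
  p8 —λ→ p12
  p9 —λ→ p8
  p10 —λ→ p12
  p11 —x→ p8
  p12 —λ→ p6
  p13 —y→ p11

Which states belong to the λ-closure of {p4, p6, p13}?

{p1, p2, p3, p4, p6, p7, p8, p9, p12, p13}

Start with {p4, p6, p13}.
From p4 via λ: add p3, p7.
From p7 via λ: add p1, p2.
From p2 via λ: add p8, p9.
From p8 via λ: add p12.
No new states can be added; the closed set is {p1, p2, p3, p4, p6, p7, p8, p9, p12, p13}.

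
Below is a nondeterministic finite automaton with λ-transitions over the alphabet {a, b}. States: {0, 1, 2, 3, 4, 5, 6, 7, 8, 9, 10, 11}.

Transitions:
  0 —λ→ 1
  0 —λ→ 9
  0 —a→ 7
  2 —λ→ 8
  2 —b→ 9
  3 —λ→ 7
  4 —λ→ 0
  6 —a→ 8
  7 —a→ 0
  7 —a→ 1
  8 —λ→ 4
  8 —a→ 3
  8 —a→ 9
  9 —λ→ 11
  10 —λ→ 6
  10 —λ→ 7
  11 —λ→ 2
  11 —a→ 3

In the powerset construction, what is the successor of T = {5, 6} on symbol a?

6 on a → {8}.
No a-transition from 5.
Union after reading a: {8}.
Now take the λ-closure:
From 8 via λ: add 4.
From 4 via λ: add 0.
From 0 via λ: add 1, 9.
From 9 via λ: add 11.
From 11 via λ: add 2.
No new states can be added; the closed set is {0, 1, 2, 4, 8, 9, 11}.

{0, 1, 2, 4, 8, 9, 11}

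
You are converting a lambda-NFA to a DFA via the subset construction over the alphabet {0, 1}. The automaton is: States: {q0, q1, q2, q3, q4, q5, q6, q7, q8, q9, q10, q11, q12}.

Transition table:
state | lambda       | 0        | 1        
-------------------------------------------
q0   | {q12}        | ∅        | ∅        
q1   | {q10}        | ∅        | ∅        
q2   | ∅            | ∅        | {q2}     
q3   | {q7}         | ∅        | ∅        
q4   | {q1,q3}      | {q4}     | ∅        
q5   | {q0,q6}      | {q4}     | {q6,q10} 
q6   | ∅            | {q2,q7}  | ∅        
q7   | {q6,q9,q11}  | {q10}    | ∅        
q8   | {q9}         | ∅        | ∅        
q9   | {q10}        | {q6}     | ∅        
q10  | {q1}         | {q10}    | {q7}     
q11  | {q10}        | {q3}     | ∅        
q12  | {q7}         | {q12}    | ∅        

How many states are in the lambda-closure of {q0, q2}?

Start with {q0, q2}.
From q0 via lambda: add q12.
From q12 via lambda: add q7.
From q7 via lambda: add q6, q9, q11.
From q9 via lambda: add q10.
From q10 via lambda: add q1.
lambda-closure = {q0, q1, q2, q6, q7, q9, q10, q11, q12}, which has 9 states.

9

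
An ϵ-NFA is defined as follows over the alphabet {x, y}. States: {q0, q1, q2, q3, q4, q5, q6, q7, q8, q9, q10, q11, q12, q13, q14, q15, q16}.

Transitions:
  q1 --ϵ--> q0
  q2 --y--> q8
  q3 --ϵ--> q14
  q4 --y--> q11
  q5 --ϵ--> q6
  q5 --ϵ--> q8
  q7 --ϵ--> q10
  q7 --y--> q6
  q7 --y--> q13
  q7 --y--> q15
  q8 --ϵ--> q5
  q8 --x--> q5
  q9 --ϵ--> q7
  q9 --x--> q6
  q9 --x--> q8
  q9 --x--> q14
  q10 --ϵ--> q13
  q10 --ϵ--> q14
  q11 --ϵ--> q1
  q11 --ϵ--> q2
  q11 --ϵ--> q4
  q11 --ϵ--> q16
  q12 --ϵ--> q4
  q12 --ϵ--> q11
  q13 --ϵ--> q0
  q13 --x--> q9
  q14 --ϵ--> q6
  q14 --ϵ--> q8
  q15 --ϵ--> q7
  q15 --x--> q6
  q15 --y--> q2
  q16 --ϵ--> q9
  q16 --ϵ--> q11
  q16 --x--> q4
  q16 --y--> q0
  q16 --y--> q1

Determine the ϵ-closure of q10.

Start with {q10}.
From q10 via ϵ: add q13, q14.
From q13 via ϵ: add q0.
From q14 via ϵ: add q6, q8.
From q8 via ϵ: add q5.
No new states can be added; the closed set is {q0, q5, q6, q8, q10, q13, q14}.

{q0, q5, q6, q8, q10, q13, q14}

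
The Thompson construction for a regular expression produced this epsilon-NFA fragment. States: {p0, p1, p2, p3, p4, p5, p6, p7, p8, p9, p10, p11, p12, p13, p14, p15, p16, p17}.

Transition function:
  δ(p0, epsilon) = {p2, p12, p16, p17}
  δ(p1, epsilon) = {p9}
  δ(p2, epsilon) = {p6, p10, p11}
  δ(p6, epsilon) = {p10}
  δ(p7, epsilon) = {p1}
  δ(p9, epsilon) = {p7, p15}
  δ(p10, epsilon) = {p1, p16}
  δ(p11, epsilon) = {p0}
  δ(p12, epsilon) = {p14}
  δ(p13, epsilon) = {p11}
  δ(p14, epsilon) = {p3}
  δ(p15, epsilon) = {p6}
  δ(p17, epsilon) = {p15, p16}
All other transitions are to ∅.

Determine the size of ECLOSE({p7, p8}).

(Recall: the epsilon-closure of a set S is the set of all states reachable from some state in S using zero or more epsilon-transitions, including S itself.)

Start with {p7, p8}.
From p7 via epsilon: add p1.
From p1 via epsilon: add p9.
From p9 via epsilon: add p15.
From p15 via epsilon: add p6.
From p6 via epsilon: add p10.
From p10 via epsilon: add p16.
epsilon-closure = {p1, p6, p7, p8, p9, p10, p15, p16}, which has 8 states.

8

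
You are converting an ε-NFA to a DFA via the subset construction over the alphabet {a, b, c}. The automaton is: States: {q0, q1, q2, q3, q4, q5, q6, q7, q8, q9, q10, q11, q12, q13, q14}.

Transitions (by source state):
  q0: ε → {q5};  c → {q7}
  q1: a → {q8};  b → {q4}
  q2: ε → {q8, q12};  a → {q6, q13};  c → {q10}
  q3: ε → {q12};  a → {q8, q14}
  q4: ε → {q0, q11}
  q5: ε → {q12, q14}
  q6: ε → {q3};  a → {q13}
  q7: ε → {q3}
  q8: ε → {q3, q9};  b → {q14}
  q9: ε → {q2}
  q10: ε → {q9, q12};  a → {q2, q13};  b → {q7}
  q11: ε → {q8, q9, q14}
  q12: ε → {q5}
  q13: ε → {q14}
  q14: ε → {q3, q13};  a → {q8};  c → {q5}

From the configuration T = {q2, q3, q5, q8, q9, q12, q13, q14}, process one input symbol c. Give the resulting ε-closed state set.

q2 on c → {q10}.
q14 on c → {q5}.
No c-transition from q3, q5, q8, q9, q12, q13.
Union after reading c: {q5, q10}.
Now take the ε-closure:
From q5 via ε: add q12, q14.
From q10 via ε: add q9.
From q9 via ε: add q2.
From q14 via ε: add q3, q13.
From q2 via ε: add q8.
No new states can be added; the closed set is {q2, q3, q5, q8, q9, q10, q12, q13, q14}.

{q2, q3, q5, q8, q9, q10, q12, q13, q14}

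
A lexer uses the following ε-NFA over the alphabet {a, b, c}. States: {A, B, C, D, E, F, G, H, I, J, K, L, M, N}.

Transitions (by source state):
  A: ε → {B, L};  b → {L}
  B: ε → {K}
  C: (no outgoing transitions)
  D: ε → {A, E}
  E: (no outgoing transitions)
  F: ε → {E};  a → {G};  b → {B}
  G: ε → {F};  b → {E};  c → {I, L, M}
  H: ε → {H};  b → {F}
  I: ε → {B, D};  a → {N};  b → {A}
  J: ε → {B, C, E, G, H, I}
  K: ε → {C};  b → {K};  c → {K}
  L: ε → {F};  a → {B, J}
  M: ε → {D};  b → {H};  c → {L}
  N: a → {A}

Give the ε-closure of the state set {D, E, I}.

{A, B, C, D, E, F, I, K, L}

Start with {D, E, I}.
From D via ε: add A.
From I via ε: add B.
From A via ε: add L.
From B via ε: add K.
From K via ε: add C.
From L via ε: add F.
No new states can be added; the closed set is {A, B, C, D, E, F, I, K, L}.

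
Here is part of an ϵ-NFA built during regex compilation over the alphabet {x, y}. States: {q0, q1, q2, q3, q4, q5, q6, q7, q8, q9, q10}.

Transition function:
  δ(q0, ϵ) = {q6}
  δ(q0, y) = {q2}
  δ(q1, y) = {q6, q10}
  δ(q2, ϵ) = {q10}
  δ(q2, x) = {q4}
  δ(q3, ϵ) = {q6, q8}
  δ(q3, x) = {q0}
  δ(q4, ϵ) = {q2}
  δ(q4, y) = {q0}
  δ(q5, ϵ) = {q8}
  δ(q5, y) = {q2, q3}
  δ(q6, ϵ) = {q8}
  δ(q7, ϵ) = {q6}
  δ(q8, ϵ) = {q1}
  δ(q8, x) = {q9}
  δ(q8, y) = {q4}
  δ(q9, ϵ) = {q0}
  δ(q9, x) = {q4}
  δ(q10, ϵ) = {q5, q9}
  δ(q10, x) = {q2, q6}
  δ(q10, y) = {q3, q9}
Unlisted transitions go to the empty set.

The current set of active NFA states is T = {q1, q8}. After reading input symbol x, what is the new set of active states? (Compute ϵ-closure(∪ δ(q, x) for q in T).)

q8 on x → {q9}.
No x-transition from q1.
Union after reading x: {q9}.
Now take the ϵ-closure:
From q9 via ϵ: add q0.
From q0 via ϵ: add q6.
From q6 via ϵ: add q8.
From q8 via ϵ: add q1.
No new states can be added; the closed set is {q0, q1, q6, q8, q9}.

{q0, q1, q6, q8, q9}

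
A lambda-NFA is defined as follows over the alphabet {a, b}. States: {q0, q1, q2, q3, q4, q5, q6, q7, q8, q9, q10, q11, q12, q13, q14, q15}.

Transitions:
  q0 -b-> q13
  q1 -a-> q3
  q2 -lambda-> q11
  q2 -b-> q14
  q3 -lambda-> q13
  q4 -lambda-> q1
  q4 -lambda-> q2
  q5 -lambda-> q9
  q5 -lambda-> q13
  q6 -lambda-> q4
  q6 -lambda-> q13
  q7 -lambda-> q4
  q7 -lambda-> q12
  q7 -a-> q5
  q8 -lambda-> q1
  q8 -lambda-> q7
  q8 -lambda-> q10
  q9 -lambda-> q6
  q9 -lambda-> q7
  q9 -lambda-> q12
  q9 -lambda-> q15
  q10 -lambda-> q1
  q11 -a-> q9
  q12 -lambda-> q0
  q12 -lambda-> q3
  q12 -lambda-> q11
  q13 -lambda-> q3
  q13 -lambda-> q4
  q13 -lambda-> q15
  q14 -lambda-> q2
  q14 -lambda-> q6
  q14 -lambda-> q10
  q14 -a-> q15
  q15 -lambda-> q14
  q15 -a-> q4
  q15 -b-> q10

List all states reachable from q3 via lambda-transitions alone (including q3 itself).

{q1, q2, q3, q4, q6, q10, q11, q13, q14, q15}

Start with {q3}.
From q3 via lambda: add q13.
From q13 via lambda: add q4, q15.
From q4 via lambda: add q1, q2.
From q15 via lambda: add q14.
From q2 via lambda: add q11.
From q14 via lambda: add q6, q10.
No new states can be added; the closed set is {q1, q2, q3, q4, q6, q10, q11, q13, q14, q15}.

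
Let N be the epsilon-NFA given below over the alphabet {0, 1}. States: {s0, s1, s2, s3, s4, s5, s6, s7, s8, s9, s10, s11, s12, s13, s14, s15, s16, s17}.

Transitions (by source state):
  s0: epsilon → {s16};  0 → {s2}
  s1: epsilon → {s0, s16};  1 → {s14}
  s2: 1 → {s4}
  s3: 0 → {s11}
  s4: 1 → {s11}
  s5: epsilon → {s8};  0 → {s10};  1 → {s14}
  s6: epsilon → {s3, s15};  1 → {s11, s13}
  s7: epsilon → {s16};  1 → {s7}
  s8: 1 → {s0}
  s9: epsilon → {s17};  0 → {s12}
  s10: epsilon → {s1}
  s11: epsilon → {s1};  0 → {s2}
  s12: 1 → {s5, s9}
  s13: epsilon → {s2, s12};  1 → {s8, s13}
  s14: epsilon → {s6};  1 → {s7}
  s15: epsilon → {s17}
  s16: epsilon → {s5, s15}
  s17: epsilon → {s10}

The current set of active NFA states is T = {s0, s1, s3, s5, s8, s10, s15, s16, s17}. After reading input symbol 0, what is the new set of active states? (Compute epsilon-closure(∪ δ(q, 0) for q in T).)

s0 on 0 → {s2}.
s3 on 0 → {s11}.
s5 on 0 → {s10}.
No 0-transition from s1, s8, s10, s15, s16, s17.
Union after reading 0: {s2, s10, s11}.
Now take the epsilon-closure:
From s10 via epsilon: add s1.
From s1 via epsilon: add s0, s16.
From s16 via epsilon: add s5, s15.
From s5 via epsilon: add s8.
From s15 via epsilon: add s17.
No new states can be added; the closed set is {s0, s1, s2, s5, s8, s10, s11, s15, s16, s17}.

{s0, s1, s2, s5, s8, s10, s11, s15, s16, s17}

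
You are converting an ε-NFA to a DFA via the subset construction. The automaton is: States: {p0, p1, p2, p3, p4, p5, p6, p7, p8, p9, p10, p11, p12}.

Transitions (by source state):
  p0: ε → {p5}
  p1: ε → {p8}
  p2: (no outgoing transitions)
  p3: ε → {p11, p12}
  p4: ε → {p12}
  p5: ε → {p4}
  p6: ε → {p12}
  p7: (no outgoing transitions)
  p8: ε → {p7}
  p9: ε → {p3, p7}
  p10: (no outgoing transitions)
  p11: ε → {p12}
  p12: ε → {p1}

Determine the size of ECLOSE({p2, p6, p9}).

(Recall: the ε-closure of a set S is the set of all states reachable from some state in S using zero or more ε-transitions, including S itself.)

9

Start with {p2, p6, p9}.
From p6 via ε: add p12.
From p9 via ε: add p3, p7.
From p3 via ε: add p11.
From p12 via ε: add p1.
From p1 via ε: add p8.
ε-closure = {p1, p2, p3, p6, p7, p8, p9, p11, p12}, which has 9 states.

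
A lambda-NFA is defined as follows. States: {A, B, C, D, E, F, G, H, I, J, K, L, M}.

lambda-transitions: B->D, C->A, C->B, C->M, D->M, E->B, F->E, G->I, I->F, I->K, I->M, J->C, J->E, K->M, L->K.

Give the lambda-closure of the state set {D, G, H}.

Start with {D, G, H}.
From D via lambda: add M.
From G via lambda: add I.
From I via lambda: add F, K.
From F via lambda: add E.
From E via lambda: add B.
No new states can be added; the closed set is {B, D, E, F, G, H, I, K, M}.

{B, D, E, F, G, H, I, K, M}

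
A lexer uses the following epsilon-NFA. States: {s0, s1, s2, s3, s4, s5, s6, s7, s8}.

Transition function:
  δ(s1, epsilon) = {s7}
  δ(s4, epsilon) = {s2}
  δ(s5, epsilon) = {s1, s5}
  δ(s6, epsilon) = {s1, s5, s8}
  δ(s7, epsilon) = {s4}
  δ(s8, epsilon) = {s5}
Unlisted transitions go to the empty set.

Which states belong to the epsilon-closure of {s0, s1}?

{s0, s1, s2, s4, s7}

Start with {s0, s1}.
From s1 via epsilon: add s7.
From s7 via epsilon: add s4.
From s4 via epsilon: add s2.
No new states can be added; the closed set is {s0, s1, s2, s4, s7}.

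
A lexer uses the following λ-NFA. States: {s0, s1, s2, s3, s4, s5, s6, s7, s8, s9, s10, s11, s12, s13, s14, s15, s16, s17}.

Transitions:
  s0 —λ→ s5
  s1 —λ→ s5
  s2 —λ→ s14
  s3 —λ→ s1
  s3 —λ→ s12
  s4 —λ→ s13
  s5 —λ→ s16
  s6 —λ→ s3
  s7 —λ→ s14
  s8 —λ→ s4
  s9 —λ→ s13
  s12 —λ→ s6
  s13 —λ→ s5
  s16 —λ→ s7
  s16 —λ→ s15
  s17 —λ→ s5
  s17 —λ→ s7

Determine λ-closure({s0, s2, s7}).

Start with {s0, s2, s7}.
From s0 via λ: add s5.
From s2 via λ: add s14.
From s5 via λ: add s16.
From s16 via λ: add s15.
No new states can be added; the closed set is {s0, s2, s5, s7, s14, s15, s16}.

{s0, s2, s5, s7, s14, s15, s16}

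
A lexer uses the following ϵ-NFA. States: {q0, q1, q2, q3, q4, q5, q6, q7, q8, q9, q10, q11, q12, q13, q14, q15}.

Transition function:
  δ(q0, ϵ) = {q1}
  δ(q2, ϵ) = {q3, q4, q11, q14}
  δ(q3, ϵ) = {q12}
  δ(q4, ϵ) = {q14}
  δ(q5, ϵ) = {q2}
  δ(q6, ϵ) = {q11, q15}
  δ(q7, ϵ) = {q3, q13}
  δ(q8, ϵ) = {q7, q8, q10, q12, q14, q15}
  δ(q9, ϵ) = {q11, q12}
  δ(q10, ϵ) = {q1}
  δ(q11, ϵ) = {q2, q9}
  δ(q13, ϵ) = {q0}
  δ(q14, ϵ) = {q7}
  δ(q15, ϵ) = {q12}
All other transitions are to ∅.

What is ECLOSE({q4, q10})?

Start with {q4, q10}.
From q4 via ϵ: add q14.
From q10 via ϵ: add q1.
From q14 via ϵ: add q7.
From q7 via ϵ: add q3, q13.
From q3 via ϵ: add q12.
From q13 via ϵ: add q0.
No new states can be added; the closed set is {q0, q1, q3, q4, q7, q10, q12, q13, q14}.

{q0, q1, q3, q4, q7, q10, q12, q13, q14}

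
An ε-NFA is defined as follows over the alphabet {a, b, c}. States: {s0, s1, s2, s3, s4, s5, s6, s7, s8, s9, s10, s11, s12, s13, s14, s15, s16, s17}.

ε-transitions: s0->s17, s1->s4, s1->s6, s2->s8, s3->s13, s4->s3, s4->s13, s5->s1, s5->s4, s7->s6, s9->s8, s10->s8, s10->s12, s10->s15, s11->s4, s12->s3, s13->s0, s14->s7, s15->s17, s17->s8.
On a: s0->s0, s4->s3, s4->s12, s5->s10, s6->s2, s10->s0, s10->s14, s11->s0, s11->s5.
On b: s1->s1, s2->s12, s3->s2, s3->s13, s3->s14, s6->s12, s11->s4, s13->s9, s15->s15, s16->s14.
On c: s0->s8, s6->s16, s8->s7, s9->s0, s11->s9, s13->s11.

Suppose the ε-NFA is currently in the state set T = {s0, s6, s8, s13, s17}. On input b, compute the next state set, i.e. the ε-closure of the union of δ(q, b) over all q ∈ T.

s6 on b → {s12}.
s13 on b → {s9}.
No b-transition from s0, s8, s17.
Union after reading b: {s9, s12}.
Now take the ε-closure:
From s9 via ε: add s8.
From s12 via ε: add s3.
From s3 via ε: add s13.
From s13 via ε: add s0.
From s0 via ε: add s17.
No new states can be added; the closed set is {s0, s3, s8, s9, s12, s13, s17}.

{s0, s3, s8, s9, s12, s13, s17}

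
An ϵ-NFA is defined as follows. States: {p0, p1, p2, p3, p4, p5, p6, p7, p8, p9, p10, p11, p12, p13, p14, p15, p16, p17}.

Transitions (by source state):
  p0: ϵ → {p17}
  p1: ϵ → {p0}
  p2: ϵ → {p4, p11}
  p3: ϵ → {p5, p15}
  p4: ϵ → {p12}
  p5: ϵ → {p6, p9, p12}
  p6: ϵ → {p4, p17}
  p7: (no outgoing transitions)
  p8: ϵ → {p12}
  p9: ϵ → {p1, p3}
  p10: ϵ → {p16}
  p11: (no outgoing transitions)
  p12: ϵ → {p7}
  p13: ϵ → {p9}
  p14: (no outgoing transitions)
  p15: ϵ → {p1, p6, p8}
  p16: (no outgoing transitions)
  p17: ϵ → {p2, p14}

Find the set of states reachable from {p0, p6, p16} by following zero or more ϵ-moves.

Start with {p0, p6, p16}.
From p0 via ϵ: add p17.
From p6 via ϵ: add p4.
From p4 via ϵ: add p12.
From p17 via ϵ: add p2, p14.
From p2 via ϵ: add p11.
From p12 via ϵ: add p7.
No new states can be added; the closed set is {p0, p2, p4, p6, p7, p11, p12, p14, p16, p17}.

{p0, p2, p4, p6, p7, p11, p12, p14, p16, p17}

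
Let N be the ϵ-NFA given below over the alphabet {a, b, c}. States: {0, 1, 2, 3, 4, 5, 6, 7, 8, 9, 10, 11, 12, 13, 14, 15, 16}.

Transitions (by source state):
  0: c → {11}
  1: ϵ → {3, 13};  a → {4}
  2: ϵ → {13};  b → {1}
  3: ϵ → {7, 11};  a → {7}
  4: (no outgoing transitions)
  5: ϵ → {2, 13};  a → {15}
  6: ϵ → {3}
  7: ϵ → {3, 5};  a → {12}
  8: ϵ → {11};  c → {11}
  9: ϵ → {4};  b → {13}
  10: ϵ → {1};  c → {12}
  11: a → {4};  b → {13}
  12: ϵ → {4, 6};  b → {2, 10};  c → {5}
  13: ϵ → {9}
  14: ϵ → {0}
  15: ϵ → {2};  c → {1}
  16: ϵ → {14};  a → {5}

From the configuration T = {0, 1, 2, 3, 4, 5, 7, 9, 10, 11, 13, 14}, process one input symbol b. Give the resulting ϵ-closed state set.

{1, 2, 3, 4, 5, 7, 9, 11, 13}

2 on b → {1}.
9 on b → {13}.
11 on b → {13}.
No b-transition from 0, 1, 3, 4, 5, 7, 10, 13, 14.
Union after reading b: {1, 13}.
Now take the ϵ-closure:
From 1 via ϵ: add 3.
From 13 via ϵ: add 9.
From 3 via ϵ: add 7, 11.
From 9 via ϵ: add 4.
From 7 via ϵ: add 5.
From 5 via ϵ: add 2.
No new states can be added; the closed set is {1, 2, 3, 4, 5, 7, 9, 11, 13}.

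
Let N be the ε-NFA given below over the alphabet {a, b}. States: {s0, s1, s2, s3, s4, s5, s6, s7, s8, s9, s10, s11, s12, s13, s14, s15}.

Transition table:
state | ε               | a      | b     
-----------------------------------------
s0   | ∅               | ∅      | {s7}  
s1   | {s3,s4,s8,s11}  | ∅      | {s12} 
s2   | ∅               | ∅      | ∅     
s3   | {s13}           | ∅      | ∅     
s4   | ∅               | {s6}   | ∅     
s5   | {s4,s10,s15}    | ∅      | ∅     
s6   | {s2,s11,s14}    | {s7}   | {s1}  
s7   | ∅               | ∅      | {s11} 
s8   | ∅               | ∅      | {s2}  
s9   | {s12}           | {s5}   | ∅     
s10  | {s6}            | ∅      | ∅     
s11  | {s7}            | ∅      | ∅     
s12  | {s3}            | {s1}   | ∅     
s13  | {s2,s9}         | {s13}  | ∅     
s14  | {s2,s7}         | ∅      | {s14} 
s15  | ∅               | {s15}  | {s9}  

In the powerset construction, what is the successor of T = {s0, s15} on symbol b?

s0 on b → {s7}.
s15 on b → {s9}.
Union after reading b: {s7, s9}.
Now take the ε-closure:
From s9 via ε: add s12.
From s12 via ε: add s3.
From s3 via ε: add s13.
From s13 via ε: add s2.
No new states can be added; the closed set is {s2, s3, s7, s9, s12, s13}.

{s2, s3, s7, s9, s12, s13}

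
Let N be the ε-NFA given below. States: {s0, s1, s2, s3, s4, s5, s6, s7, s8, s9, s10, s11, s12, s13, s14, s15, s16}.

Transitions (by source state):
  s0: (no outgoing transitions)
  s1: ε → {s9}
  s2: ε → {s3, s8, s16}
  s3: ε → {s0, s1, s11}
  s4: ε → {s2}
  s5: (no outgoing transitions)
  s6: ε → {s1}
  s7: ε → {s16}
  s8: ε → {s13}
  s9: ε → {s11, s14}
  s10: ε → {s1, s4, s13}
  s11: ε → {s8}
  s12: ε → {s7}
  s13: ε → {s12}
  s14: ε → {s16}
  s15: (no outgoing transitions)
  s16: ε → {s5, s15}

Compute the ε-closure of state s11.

Start with {s11}.
From s11 via ε: add s8.
From s8 via ε: add s13.
From s13 via ε: add s12.
From s12 via ε: add s7.
From s7 via ε: add s16.
From s16 via ε: add s5, s15.
No new states can be added; the closed set is {s5, s7, s8, s11, s12, s13, s15, s16}.

{s5, s7, s8, s11, s12, s13, s15, s16}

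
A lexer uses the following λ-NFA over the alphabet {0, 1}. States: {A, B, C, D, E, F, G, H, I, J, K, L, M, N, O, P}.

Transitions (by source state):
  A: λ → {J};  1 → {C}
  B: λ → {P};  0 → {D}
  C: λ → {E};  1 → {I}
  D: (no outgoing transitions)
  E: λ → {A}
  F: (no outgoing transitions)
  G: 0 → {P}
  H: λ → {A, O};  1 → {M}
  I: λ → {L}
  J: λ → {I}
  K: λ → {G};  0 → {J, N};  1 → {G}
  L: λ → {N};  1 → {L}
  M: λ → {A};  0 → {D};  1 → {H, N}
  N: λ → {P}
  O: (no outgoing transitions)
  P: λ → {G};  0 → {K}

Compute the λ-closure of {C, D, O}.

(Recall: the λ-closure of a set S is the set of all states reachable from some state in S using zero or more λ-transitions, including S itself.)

Start with {C, D, O}.
From C via λ: add E.
From E via λ: add A.
From A via λ: add J.
From J via λ: add I.
From I via λ: add L.
From L via λ: add N.
From N via λ: add P.
From P via λ: add G.
No new states can be added; the closed set is {A, C, D, E, G, I, J, L, N, O, P}.

{A, C, D, E, G, I, J, L, N, O, P}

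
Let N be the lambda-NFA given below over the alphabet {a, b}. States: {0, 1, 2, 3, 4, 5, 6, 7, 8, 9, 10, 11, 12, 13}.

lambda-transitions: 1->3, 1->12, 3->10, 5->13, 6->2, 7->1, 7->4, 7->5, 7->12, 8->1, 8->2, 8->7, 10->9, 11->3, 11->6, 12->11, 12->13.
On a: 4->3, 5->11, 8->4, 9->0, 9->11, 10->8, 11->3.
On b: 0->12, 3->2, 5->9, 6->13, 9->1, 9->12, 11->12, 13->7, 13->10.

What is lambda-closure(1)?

{1, 2, 3, 6, 9, 10, 11, 12, 13}

Start with {1}.
From 1 via lambda: add 3, 12.
From 3 via lambda: add 10.
From 12 via lambda: add 11, 13.
From 10 via lambda: add 9.
From 11 via lambda: add 6.
From 6 via lambda: add 2.
No new states can be added; the closed set is {1, 2, 3, 6, 9, 10, 11, 12, 13}.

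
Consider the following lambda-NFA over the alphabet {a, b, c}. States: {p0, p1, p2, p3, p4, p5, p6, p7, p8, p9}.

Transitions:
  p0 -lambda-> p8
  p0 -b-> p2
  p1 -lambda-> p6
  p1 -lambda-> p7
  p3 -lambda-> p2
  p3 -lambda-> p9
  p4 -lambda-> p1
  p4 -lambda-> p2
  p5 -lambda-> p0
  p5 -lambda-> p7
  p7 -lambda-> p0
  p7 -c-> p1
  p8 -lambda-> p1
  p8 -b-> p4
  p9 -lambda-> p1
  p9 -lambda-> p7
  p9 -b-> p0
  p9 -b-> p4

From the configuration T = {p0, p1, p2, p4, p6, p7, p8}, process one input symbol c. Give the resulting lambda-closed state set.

p7 on c → {p1}.
No c-transition from p0, p1, p2, p4, p6, p8.
Union after reading c: {p1}.
Now take the lambda-closure:
From p1 via lambda: add p6, p7.
From p7 via lambda: add p0.
From p0 via lambda: add p8.
No new states can be added; the closed set is {p0, p1, p6, p7, p8}.

{p0, p1, p6, p7, p8}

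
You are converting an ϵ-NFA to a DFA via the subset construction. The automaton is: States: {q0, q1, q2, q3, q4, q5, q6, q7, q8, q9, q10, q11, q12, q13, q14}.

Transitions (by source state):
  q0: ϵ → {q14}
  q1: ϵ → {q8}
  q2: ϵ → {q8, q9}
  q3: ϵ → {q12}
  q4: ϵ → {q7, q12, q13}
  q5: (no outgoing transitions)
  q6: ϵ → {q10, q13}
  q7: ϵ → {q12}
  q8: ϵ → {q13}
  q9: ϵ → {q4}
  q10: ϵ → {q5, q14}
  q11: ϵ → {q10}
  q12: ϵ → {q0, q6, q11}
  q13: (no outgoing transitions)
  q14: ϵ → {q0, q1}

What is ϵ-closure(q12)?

{q0, q1, q5, q6, q8, q10, q11, q12, q13, q14}

Start with {q12}.
From q12 via ϵ: add q0, q6, q11.
From q0 via ϵ: add q14.
From q6 via ϵ: add q10, q13.
From q10 via ϵ: add q5.
From q14 via ϵ: add q1.
From q1 via ϵ: add q8.
No new states can be added; the closed set is {q0, q1, q5, q6, q8, q10, q11, q12, q13, q14}.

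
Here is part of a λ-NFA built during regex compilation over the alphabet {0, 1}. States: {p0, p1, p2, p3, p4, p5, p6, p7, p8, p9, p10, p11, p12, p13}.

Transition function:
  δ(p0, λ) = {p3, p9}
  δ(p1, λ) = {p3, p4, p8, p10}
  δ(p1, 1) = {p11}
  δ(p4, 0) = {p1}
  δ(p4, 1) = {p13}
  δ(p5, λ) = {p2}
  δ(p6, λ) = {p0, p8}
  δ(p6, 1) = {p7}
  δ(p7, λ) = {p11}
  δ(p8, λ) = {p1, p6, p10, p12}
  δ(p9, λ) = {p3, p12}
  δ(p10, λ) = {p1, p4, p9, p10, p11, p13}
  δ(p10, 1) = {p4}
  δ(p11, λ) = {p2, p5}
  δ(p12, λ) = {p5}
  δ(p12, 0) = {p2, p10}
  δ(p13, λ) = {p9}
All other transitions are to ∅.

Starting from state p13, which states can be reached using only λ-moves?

Start with {p13}.
From p13 via λ: add p9.
From p9 via λ: add p3, p12.
From p12 via λ: add p5.
From p5 via λ: add p2.
No new states can be added; the closed set is {p2, p3, p5, p9, p12, p13}.

{p2, p3, p5, p9, p12, p13}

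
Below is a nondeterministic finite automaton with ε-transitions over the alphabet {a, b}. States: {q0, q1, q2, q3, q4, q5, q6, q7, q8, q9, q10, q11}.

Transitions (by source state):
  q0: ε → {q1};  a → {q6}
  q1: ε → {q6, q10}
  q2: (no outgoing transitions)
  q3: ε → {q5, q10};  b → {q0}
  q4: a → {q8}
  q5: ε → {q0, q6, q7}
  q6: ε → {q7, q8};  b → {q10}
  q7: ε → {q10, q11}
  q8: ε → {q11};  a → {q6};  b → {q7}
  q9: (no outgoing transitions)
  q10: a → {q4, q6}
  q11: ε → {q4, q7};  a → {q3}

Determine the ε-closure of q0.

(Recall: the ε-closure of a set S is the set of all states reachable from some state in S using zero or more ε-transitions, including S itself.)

{q0, q1, q4, q6, q7, q8, q10, q11}

Start with {q0}.
From q0 via ε: add q1.
From q1 via ε: add q6, q10.
From q6 via ε: add q7, q8.
From q7 via ε: add q11.
From q11 via ε: add q4.
No new states can be added; the closed set is {q0, q1, q4, q6, q7, q8, q10, q11}.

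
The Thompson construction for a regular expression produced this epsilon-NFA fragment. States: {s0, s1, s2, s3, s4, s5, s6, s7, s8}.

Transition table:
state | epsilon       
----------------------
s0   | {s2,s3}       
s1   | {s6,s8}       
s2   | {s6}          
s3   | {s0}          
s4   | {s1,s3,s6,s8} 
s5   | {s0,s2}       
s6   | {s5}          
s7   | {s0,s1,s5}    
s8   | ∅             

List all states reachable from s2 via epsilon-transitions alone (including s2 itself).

Start with {s2}.
From s2 via epsilon: add s6.
From s6 via epsilon: add s5.
From s5 via epsilon: add s0.
From s0 via epsilon: add s3.
No new states can be added; the closed set is {s0, s2, s3, s5, s6}.

{s0, s2, s3, s5, s6}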